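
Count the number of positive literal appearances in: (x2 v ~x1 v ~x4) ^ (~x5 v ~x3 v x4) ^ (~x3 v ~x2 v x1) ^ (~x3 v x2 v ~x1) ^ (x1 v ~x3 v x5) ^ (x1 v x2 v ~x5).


Scan each clause for unnegated literals.
Clause 1: 1 positive; Clause 2: 1 positive; Clause 3: 1 positive; Clause 4: 1 positive; Clause 5: 2 positive; Clause 6: 2 positive.
Total positive literal occurrences = 8.

8


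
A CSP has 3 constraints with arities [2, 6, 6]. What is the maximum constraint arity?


The arities are: 2, 6, 6.
Scan for the maximum value.
Maximum arity = 6.

6


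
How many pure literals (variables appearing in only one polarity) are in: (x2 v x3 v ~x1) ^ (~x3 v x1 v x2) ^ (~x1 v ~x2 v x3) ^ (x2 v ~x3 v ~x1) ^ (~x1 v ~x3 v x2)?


A pure literal appears in only one polarity across all clauses.
No pure literals found.
Count = 0.

0


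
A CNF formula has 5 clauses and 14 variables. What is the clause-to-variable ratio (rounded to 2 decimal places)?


Clause-to-variable ratio = clauses / variables.
5 / 14 = 0.36.

0.36


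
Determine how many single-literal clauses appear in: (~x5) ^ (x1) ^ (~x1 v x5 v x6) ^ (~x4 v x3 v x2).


A unit clause contains exactly one literal.
Unit clauses found: (~x5), (x1).
Count = 2.

2


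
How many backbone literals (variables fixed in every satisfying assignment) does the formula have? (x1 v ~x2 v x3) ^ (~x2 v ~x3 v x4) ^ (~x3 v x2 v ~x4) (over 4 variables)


Find all satisfying assignments: 10 model(s).
Check which variables have the same value in every model.
No variable is fixed across all models.
Backbone size = 0.

0


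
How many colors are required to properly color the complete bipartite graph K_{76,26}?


K_{76,26} is bipartite by definition: the two parts are independent sets, with every edge crossing between them.
Color all vertices in one part with color 1 and all vertices in the other part with color 2.
Since the graph has at least one edge, one color does not suffice.
Chromatic number = 2.

2


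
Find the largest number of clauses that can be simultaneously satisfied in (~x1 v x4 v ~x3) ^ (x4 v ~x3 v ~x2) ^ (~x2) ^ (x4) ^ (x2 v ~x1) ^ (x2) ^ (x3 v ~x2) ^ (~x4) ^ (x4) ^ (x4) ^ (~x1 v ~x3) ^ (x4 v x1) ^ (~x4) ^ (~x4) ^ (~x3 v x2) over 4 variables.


Enumerate all 16 truth assignments.
For each, count how many of the 15 clauses are satisfied.
The formula is not fully satisfiable, so the maximum is below 15.
Maximum simultaneously satisfiable clauses = 11.

11


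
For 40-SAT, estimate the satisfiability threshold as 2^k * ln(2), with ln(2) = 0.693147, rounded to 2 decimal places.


Using the asymptotic formula: threshold ~ 2^k * ln(2).
2^40 = 1099511627776.
1099511627776 * 0.693147 = 762123186258.05.

762123186258.05


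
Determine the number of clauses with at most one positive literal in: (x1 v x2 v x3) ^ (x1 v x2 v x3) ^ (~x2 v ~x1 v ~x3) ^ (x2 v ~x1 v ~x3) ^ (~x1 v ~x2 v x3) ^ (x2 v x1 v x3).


A Horn clause has at most one positive literal.
Clause 1: 3 positive lit(s) -> not Horn
Clause 2: 3 positive lit(s) -> not Horn
Clause 3: 0 positive lit(s) -> Horn
Clause 4: 1 positive lit(s) -> Horn
Clause 5: 1 positive lit(s) -> Horn
Clause 6: 3 positive lit(s) -> not Horn
Total Horn clauses = 3.

3


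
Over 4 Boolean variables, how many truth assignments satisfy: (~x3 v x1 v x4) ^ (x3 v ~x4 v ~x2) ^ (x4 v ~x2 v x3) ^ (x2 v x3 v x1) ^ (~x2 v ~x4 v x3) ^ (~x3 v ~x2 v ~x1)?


Enumerate all 16 truth assignments over 4 variables.
Test each against every clause.
Satisfying assignments found: 6.

6


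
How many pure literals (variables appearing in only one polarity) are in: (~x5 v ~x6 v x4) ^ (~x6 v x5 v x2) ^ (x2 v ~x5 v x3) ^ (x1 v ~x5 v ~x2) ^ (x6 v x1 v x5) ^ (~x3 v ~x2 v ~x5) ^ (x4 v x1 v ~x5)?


A pure literal appears in only one polarity across all clauses.
Pure literals: x1 (positive only), x4 (positive only).
Count = 2.

2


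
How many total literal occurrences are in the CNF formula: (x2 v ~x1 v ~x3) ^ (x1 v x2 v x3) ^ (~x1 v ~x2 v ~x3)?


Clause lengths: 3, 3, 3.
Sum = 3 + 3 + 3 = 9.

9


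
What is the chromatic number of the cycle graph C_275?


An odd cycle cannot be 2-colored: alternating two colors around the cycle returns to the start with a conflict.
Since 275 is odd, three colors are required (and three suffice).
Chromatic number = 3.

3


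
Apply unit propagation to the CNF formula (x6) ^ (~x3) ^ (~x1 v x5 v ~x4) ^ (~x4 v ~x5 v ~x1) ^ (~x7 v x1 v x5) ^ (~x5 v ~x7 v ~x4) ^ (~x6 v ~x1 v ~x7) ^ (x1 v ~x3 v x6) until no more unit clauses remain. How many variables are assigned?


Unit propagation repeatedly assigns the literal in any unit clause, then simplifies.
Assignments in order: x6 = T, x3 = F.
No further unit clauses remain.
Total variables assigned = 2.

2


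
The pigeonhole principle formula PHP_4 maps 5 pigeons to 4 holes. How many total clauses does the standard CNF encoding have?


The PHP encoding has two parts:
1) At-least-one-hole clauses: 5 (one per pigeon, each with 4 literals).
2) At-most-one-pigeon-per-hole clauses: 4 holes * C(5,2) = 4 * 10 = 40.
Total clauses = 5 + 40 = 45.

45


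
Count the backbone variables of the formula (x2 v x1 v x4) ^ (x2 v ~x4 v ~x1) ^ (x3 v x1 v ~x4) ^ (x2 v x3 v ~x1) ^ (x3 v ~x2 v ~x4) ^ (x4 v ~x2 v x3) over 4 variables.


Find all satisfying assignments: 6 model(s).
Check which variables have the same value in every model.
Fixed variables: x3=T.
Backbone size = 1.

1


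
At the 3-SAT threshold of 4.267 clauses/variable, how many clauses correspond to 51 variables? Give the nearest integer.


The 3-SAT phase transition occurs at approximately 4.267 clauses per variable.
m = 4.267 * 51 = 217.617.
Rounded to nearest integer: 218.

218


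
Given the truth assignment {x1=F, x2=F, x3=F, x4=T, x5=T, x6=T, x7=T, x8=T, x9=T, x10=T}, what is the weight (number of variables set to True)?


The weight is the number of variables assigned True.
True variables: x4, x5, x6, x7, x8, x9, x10.
Weight = 7.

7


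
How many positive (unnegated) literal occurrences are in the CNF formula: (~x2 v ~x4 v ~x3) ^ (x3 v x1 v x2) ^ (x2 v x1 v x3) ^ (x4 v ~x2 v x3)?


Scan each clause for unnegated literals.
Clause 1: 0 positive; Clause 2: 3 positive; Clause 3: 3 positive; Clause 4: 2 positive.
Total positive literal occurrences = 8.

8


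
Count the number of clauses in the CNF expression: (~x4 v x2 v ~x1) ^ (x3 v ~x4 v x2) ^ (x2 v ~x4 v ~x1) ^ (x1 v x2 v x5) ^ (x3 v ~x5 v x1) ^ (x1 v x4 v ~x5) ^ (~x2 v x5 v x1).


Each group enclosed in parentheses joined by ^ is one clause.
Counting the conjuncts: 7 clauses.

7


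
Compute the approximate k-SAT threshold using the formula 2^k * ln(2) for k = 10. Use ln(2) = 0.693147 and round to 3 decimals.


Using the asymptotic formula: threshold ~ 2^k * ln(2).
2^10 = 1024.
1024 * 0.693147 = 709.783.

709.783


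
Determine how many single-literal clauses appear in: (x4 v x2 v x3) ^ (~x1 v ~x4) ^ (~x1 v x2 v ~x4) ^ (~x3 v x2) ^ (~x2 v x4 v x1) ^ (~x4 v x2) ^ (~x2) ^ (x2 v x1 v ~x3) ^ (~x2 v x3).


A unit clause contains exactly one literal.
Unit clauses found: (~x2).
Count = 1.

1


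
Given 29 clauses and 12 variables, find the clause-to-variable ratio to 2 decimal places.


Clause-to-variable ratio = clauses / variables.
29 / 12 = 2.42.

2.42


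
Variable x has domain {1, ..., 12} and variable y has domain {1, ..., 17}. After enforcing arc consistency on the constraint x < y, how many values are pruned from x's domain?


For the constraint x < y, x needs a supporting value in y's domain.
x can be at most 16 (one less than y's maximum).
Valid x values from domain: 12 out of 12.
Pruned = 12 - 12 = 0.

0


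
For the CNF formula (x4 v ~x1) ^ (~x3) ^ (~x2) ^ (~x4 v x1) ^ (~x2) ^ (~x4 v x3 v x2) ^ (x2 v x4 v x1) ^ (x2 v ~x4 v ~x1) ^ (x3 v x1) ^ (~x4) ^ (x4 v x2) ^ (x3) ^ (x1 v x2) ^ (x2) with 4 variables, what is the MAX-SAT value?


Enumerate all 16 truth assignments.
For each, count how many of the 14 clauses are satisfied.
The formula is not fully satisfiable, so the maximum is below 14.
Maximum simultaneously satisfiable clauses = 11.

11


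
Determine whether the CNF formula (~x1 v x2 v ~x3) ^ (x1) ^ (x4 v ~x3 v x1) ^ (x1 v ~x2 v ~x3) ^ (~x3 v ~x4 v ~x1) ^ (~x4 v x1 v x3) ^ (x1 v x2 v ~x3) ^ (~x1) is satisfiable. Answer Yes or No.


Check all 16 possible truth assignments.
Number of satisfying assignments found: 0.
The formula is unsatisfiable.

No


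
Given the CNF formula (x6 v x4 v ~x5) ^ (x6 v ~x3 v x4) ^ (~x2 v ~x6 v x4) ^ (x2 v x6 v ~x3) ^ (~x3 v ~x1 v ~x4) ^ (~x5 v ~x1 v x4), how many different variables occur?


Identify each distinct variable in the formula.
Variables found: x1, x2, x3, x4, x5, x6.
Total distinct variables = 6.

6


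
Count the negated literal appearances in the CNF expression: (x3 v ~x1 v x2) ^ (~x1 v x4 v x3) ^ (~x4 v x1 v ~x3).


Scan each clause for negated literals.
Clause 1: 1 negative; Clause 2: 1 negative; Clause 3: 2 negative.
Total negative literal occurrences = 4.

4


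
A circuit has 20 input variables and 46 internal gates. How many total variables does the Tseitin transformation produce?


The Tseitin transformation introduces one auxiliary variable per gate.
Total variables = inputs + gates = 20 + 46 = 66.

66


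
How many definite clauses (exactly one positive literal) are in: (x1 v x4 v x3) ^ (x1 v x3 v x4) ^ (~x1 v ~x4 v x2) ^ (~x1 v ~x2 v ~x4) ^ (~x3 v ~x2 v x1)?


A definite clause has exactly one positive literal.
Clause 1: 3 positive -> not definite
Clause 2: 3 positive -> not definite
Clause 3: 1 positive -> definite
Clause 4: 0 positive -> not definite
Clause 5: 1 positive -> definite
Definite clause count = 2.

2


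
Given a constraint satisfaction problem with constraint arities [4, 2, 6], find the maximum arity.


The arities are: 4, 2, 6.
Scan for the maximum value.
Maximum arity = 6.

6


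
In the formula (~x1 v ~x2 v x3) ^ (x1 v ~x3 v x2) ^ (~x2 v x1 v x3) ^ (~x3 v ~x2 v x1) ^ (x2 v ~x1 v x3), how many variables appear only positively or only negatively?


A pure literal appears in only one polarity across all clauses.
No pure literals found.
Count = 0.

0


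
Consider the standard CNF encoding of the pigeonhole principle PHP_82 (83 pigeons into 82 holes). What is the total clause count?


The PHP encoding has two parts:
1) At-least-one-hole clauses: 83 (one per pigeon, each with 82 literals).
2) At-most-one-pigeon-per-hole clauses: 82 holes * C(83,2) = 82 * 3403 = 279046.
Total clauses = 83 + 279046 = 279129.

279129


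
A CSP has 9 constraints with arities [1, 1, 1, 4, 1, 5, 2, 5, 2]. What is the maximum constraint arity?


The arities are: 1, 1, 1, 4, 1, 5, 2, 5, 2.
Scan for the maximum value.
Maximum arity = 5.

5


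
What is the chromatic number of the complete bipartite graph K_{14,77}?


K_{14,77} is bipartite by definition: the two parts are independent sets, with every edge crossing between them.
Color all vertices in one part with color 1 and all vertices in the other part with color 2.
Since the graph has at least one edge, one color does not suffice.
Chromatic number = 2.

2


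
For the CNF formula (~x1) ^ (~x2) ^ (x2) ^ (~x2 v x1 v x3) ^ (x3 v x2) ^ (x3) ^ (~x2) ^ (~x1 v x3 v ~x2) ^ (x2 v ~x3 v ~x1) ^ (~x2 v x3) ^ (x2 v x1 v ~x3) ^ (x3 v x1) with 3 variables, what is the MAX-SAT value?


Enumerate all 8 truth assignments.
For each, count how many of the 12 clauses are satisfied.
The formula is not fully satisfiable, so the maximum is below 12.
Maximum simultaneously satisfiable clauses = 10.

10


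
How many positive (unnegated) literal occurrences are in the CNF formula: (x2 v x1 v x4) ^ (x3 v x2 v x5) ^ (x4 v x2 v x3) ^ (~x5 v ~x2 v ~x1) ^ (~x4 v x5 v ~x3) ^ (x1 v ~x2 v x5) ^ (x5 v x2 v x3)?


Scan each clause for unnegated literals.
Clause 1: 3 positive; Clause 2: 3 positive; Clause 3: 3 positive; Clause 4: 0 positive; Clause 5: 1 positive; Clause 6: 2 positive; Clause 7: 3 positive.
Total positive literal occurrences = 15.

15


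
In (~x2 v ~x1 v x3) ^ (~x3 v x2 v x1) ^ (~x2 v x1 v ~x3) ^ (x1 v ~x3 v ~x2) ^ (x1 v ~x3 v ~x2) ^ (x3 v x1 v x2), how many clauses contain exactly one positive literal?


A definite clause has exactly one positive literal.
Clause 1: 1 positive -> definite
Clause 2: 2 positive -> not definite
Clause 3: 1 positive -> definite
Clause 4: 1 positive -> definite
Clause 5: 1 positive -> definite
Clause 6: 3 positive -> not definite
Definite clause count = 4.

4


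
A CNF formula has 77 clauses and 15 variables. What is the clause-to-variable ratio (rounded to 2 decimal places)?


Clause-to-variable ratio = clauses / variables.
77 / 15 = 5.13.

5.13


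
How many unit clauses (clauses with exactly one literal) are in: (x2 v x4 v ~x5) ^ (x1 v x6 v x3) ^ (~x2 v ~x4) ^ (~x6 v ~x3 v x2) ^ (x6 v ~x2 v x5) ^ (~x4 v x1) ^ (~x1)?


A unit clause contains exactly one literal.
Unit clauses found: (~x1).
Count = 1.

1


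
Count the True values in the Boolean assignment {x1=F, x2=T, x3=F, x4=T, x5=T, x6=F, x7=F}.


The weight is the number of variables assigned True.
True variables: x2, x4, x5.
Weight = 3.

3


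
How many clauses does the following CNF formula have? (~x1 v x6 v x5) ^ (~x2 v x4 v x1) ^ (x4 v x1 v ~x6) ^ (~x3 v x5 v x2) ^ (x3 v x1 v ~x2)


Each group enclosed in parentheses joined by ^ is one clause.
Counting the conjuncts: 5 clauses.

5


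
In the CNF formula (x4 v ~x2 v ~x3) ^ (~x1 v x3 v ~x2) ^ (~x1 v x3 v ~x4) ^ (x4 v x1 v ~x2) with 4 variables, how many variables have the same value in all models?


Find all satisfying assignments: 10 model(s).
Check which variables have the same value in every model.
No variable is fixed across all models.
Backbone size = 0.

0


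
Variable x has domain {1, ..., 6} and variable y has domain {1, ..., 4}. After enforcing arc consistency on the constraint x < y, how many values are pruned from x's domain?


For the constraint x < y, x needs a supporting value in y's domain.
x can be at most 3 (one less than y's maximum).
Valid x values from domain: 3 out of 6.
Pruned = 6 - 3 = 3.

3


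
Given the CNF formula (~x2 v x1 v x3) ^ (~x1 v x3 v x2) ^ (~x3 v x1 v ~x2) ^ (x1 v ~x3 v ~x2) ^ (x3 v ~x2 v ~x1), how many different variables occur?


Identify each distinct variable in the formula.
Variables found: x1, x2, x3.
Total distinct variables = 3.

3


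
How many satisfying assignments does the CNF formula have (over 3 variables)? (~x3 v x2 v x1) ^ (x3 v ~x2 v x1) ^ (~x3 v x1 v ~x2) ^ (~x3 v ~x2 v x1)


Enumerate all 8 truth assignments over 3 variables.
Test each against every clause.
Satisfying assignments found: 5.

5


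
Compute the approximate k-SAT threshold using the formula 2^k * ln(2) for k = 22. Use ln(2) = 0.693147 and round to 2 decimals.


Using the asymptotic formula: threshold ~ 2^k * ln(2).
2^22 = 4194304.
4194304 * 0.693147 = 2907269.23.

2907269.23


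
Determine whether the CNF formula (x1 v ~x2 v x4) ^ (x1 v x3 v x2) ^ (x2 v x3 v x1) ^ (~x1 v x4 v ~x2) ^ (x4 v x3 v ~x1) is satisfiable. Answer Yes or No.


Check all 16 possible truth assignments.
Number of satisfying assignments found: 9.
The formula is satisfiable.

Yes


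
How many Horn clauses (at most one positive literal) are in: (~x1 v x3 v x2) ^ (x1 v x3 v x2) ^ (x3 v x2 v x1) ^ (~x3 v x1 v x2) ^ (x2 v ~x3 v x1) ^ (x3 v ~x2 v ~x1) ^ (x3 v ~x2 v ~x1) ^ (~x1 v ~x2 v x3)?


A Horn clause has at most one positive literal.
Clause 1: 2 positive lit(s) -> not Horn
Clause 2: 3 positive lit(s) -> not Horn
Clause 3: 3 positive lit(s) -> not Horn
Clause 4: 2 positive lit(s) -> not Horn
Clause 5: 2 positive lit(s) -> not Horn
Clause 6: 1 positive lit(s) -> Horn
Clause 7: 1 positive lit(s) -> Horn
Clause 8: 1 positive lit(s) -> Horn
Total Horn clauses = 3.

3


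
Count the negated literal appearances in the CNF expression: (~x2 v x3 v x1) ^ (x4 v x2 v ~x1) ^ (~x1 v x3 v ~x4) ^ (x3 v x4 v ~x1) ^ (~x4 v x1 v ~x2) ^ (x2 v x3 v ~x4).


Scan each clause for negated literals.
Clause 1: 1 negative; Clause 2: 1 negative; Clause 3: 2 negative; Clause 4: 1 negative; Clause 5: 2 negative; Clause 6: 1 negative.
Total negative literal occurrences = 8.

8


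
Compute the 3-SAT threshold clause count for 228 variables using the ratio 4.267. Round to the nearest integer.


The 3-SAT phase transition occurs at approximately 4.267 clauses per variable.
m = 4.267 * 228 = 972.876.
Rounded to nearest integer: 973.

973


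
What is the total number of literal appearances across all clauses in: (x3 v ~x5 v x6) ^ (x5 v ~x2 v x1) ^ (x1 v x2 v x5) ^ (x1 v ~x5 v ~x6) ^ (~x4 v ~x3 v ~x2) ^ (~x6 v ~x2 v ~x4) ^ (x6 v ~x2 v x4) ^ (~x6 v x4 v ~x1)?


Clause lengths: 3, 3, 3, 3, 3, 3, 3, 3.
Sum = 3 + 3 + 3 + 3 + 3 + 3 + 3 + 3 = 24.

24


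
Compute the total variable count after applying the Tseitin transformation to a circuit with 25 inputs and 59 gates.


The Tseitin transformation introduces one auxiliary variable per gate.
Total variables = inputs + gates = 25 + 59 = 84.

84


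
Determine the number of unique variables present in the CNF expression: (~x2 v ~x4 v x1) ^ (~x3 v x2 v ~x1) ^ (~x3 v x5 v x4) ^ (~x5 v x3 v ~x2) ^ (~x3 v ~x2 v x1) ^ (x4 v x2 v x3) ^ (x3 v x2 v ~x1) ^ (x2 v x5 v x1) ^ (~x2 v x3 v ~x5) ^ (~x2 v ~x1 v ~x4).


Identify each distinct variable in the formula.
Variables found: x1, x2, x3, x4, x5.
Total distinct variables = 5.

5


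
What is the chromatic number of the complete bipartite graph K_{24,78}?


K_{24,78} is bipartite by definition: the two parts are independent sets, with every edge crossing between them.
Color all vertices in one part with color 1 and all vertices in the other part with color 2.
Since the graph has at least one edge, one color does not suffice.
Chromatic number = 2.

2


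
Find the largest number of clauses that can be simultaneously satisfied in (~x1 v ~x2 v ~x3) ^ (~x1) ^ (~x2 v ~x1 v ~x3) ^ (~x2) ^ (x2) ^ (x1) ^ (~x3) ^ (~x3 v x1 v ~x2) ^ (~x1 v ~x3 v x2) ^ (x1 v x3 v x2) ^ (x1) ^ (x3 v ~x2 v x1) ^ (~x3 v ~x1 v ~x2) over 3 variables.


Enumerate all 8 truth assignments.
For each, count how many of the 13 clauses are satisfied.
The formula is not fully satisfiable, so the maximum is below 13.
Maximum simultaneously satisfiable clauses = 11.

11


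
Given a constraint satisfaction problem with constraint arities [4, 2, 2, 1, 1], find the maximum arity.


The arities are: 4, 2, 2, 1, 1.
Scan for the maximum value.
Maximum arity = 4.

4


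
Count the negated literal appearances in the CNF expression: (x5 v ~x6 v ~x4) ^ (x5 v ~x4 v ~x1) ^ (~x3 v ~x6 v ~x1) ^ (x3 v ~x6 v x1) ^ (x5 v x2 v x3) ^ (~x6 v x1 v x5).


Scan each clause for negated literals.
Clause 1: 2 negative; Clause 2: 2 negative; Clause 3: 3 negative; Clause 4: 1 negative; Clause 5: 0 negative; Clause 6: 1 negative.
Total negative literal occurrences = 9.

9


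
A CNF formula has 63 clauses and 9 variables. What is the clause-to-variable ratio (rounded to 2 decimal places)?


Clause-to-variable ratio = clauses / variables.
63 / 9 = 7.0.

7.0


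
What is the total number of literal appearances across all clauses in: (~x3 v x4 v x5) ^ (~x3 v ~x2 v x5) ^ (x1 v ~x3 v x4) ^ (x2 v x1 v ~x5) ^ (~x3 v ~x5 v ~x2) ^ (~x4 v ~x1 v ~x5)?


Clause lengths: 3, 3, 3, 3, 3, 3.
Sum = 3 + 3 + 3 + 3 + 3 + 3 = 18.

18


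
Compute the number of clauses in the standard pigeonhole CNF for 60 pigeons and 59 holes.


The PHP encoding has two parts:
1) At-least-one-hole clauses: 60 (one per pigeon, each with 59 literals).
2) At-most-one-pigeon-per-hole clauses: 59 holes * C(60,2) = 59 * 1770 = 104430.
Total clauses = 60 + 104430 = 104490.

104490


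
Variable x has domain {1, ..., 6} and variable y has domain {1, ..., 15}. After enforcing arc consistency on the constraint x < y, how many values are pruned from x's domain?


For the constraint x < y, x needs a supporting value in y's domain.
x can be at most 14 (one less than y's maximum).
Valid x values from domain: 6 out of 6.
Pruned = 6 - 6 = 0.

0


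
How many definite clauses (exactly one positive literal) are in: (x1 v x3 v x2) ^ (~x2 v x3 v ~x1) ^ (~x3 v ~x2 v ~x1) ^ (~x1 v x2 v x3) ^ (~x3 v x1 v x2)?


A definite clause has exactly one positive literal.
Clause 1: 3 positive -> not definite
Clause 2: 1 positive -> definite
Clause 3: 0 positive -> not definite
Clause 4: 2 positive -> not definite
Clause 5: 2 positive -> not definite
Definite clause count = 1.

1


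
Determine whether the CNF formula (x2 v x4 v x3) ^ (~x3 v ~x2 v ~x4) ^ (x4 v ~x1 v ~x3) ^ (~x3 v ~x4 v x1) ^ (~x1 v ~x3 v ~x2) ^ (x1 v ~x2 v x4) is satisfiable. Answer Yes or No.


Check all 16 possible truth assignments.
Number of satisfying assignments found: 7.
The formula is satisfiable.

Yes


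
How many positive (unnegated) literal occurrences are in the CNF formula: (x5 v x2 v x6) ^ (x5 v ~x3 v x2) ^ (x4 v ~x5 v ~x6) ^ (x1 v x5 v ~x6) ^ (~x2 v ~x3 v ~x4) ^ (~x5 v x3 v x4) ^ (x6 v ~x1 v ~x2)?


Scan each clause for unnegated literals.
Clause 1: 3 positive; Clause 2: 2 positive; Clause 3: 1 positive; Clause 4: 2 positive; Clause 5: 0 positive; Clause 6: 2 positive; Clause 7: 1 positive.
Total positive literal occurrences = 11.

11


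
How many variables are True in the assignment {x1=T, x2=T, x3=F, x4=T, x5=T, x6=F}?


The weight is the number of variables assigned True.
True variables: x1, x2, x4, x5.
Weight = 4.

4


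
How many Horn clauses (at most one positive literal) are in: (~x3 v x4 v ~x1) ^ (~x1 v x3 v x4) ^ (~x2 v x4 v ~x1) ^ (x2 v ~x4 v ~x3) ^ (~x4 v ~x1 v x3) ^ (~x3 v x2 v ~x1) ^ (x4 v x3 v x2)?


A Horn clause has at most one positive literal.
Clause 1: 1 positive lit(s) -> Horn
Clause 2: 2 positive lit(s) -> not Horn
Clause 3: 1 positive lit(s) -> Horn
Clause 4: 1 positive lit(s) -> Horn
Clause 5: 1 positive lit(s) -> Horn
Clause 6: 1 positive lit(s) -> Horn
Clause 7: 3 positive lit(s) -> not Horn
Total Horn clauses = 5.

5


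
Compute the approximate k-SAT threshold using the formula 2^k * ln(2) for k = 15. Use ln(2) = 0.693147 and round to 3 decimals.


Using the asymptotic formula: threshold ~ 2^k * ln(2).
2^15 = 32768.
32768 * 0.693147 = 22713.041.

22713.041


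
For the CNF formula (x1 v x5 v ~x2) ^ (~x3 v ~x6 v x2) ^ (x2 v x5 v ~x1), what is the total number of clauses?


Each group enclosed in parentheses joined by ^ is one clause.
Counting the conjuncts: 3 clauses.

3


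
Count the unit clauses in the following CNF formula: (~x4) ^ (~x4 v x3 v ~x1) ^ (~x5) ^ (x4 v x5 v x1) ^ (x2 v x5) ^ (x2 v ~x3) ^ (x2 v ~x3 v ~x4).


A unit clause contains exactly one literal.
Unit clauses found: (~x4), (~x5).
Count = 2.

2


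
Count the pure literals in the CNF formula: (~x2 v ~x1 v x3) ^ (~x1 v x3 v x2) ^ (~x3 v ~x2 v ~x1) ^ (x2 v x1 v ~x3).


A pure literal appears in only one polarity across all clauses.
No pure literals found.
Count = 0.

0


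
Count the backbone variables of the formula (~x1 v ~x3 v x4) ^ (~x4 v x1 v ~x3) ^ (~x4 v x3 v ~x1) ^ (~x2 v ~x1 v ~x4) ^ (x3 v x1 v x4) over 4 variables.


Find all satisfying assignments: 7 model(s).
Check which variables have the same value in every model.
No variable is fixed across all models.
Backbone size = 0.

0


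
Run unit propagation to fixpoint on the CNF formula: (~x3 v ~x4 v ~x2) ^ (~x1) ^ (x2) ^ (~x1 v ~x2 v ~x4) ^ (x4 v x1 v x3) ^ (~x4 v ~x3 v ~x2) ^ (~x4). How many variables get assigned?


Unit propagation repeatedly assigns the literal in any unit clause, then simplifies.
Assignments in order: x1 = F, x2 = T, x4 = F, x3 = T.
No further unit clauses remain.
Total variables assigned = 4.

4


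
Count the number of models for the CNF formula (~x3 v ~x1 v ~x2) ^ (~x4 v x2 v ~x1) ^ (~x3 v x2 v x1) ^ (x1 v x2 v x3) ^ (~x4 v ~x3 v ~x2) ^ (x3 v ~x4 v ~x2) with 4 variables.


Enumerate all 16 truth assignments over 4 variables.
Test each against every clause.
Satisfying assignments found: 5.

5


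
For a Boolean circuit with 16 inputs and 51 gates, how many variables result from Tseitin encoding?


The Tseitin transformation introduces one auxiliary variable per gate.
Total variables = inputs + gates = 16 + 51 = 67.

67


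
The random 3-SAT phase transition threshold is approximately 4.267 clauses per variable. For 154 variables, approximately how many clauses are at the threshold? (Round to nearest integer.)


The 3-SAT phase transition occurs at approximately 4.267 clauses per variable.
m = 4.267 * 154 = 657.118.
Rounded to nearest integer: 657.

657


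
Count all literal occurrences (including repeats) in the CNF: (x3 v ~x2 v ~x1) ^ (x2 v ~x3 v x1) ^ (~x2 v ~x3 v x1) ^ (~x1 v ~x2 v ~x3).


Clause lengths: 3, 3, 3, 3.
Sum = 3 + 3 + 3 + 3 = 12.

12


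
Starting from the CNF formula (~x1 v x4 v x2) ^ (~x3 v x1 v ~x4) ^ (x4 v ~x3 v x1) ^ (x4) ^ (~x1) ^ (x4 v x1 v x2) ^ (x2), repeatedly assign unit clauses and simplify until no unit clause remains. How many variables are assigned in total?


Unit propagation repeatedly assigns the literal in any unit clause, then simplifies.
Assignments in order: x4 = T, x1 = F, x3 = F, x2 = T.
No further unit clauses remain.
Total variables assigned = 4.

4


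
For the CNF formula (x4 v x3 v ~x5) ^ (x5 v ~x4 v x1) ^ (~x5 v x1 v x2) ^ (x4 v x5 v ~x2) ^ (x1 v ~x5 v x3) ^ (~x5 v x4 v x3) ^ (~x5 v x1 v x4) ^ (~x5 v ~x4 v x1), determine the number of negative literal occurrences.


Scan each clause for negated literals.
Clause 1: 1 negative; Clause 2: 1 negative; Clause 3: 1 negative; Clause 4: 1 negative; Clause 5: 1 negative; Clause 6: 1 negative; Clause 7: 1 negative; Clause 8: 2 negative.
Total negative literal occurrences = 9.

9


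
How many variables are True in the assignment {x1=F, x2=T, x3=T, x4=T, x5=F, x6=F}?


The weight is the number of variables assigned True.
True variables: x2, x3, x4.
Weight = 3.

3


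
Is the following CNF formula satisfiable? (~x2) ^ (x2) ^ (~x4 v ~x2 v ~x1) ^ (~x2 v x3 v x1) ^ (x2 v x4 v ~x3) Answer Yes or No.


Check all 16 possible truth assignments.
Number of satisfying assignments found: 0.
The formula is unsatisfiable.

No


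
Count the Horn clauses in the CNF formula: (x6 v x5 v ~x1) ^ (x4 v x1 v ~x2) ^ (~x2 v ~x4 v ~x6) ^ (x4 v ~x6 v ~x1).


A Horn clause has at most one positive literal.
Clause 1: 2 positive lit(s) -> not Horn
Clause 2: 2 positive lit(s) -> not Horn
Clause 3: 0 positive lit(s) -> Horn
Clause 4: 1 positive lit(s) -> Horn
Total Horn clauses = 2.

2


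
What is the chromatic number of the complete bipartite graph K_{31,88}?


K_{31,88} is bipartite by definition: the two parts are independent sets, with every edge crossing between them.
Color all vertices in one part with color 1 and all vertices in the other part with color 2.
Since the graph has at least one edge, one color does not suffice.
Chromatic number = 2.

2


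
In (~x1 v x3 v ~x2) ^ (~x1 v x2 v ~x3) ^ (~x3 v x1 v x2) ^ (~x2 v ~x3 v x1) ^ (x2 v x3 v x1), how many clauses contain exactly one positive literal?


A definite clause has exactly one positive literal.
Clause 1: 1 positive -> definite
Clause 2: 1 positive -> definite
Clause 3: 2 positive -> not definite
Clause 4: 1 positive -> definite
Clause 5: 3 positive -> not definite
Definite clause count = 3.

3


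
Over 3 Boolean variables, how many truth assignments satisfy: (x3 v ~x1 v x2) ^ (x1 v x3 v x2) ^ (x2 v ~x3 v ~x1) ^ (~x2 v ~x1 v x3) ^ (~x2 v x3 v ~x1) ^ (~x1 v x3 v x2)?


Enumerate all 8 truth assignments over 3 variables.
Test each against every clause.
Satisfying assignments found: 4.

4


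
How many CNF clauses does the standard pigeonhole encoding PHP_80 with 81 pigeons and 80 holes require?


The PHP encoding has two parts:
1) At-least-one-hole clauses: 81 (one per pigeon, each with 80 literals).
2) At-most-one-pigeon-per-hole clauses: 80 holes * C(81,2) = 80 * 3240 = 259200.
Total clauses = 81 + 259200 = 259281.

259281


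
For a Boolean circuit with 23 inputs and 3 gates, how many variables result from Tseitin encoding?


The Tseitin transformation introduces one auxiliary variable per gate.
Total variables = inputs + gates = 23 + 3 = 26.

26


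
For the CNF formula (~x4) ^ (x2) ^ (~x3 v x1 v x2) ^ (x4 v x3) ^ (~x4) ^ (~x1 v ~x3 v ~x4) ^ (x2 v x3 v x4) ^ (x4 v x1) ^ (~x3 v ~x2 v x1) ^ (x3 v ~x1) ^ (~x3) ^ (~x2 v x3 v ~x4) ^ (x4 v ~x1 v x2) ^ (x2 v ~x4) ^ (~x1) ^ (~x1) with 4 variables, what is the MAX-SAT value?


Enumerate all 16 truth assignments.
For each, count how many of the 16 clauses are satisfied.
The formula is not fully satisfiable, so the maximum is below 16.
Maximum simultaneously satisfiable clauses = 14.

14


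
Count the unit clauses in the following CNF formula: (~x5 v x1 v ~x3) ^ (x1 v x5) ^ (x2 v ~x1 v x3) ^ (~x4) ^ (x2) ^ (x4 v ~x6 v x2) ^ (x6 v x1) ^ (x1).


A unit clause contains exactly one literal.
Unit clauses found: (~x4), (x2), (x1).
Count = 3.

3


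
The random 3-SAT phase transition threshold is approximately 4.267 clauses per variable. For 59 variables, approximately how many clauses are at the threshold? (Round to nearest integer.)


The 3-SAT phase transition occurs at approximately 4.267 clauses per variable.
m = 4.267 * 59 = 251.753.
Rounded to nearest integer: 252.

252


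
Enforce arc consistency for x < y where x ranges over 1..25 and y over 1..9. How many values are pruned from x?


For the constraint x < y, x needs a supporting value in y's domain.
x can be at most 8 (one less than y's maximum).
Valid x values from domain: 8 out of 25.
Pruned = 25 - 8 = 17.

17


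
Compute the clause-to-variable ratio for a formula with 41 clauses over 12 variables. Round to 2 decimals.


Clause-to-variable ratio = clauses / variables.
41 / 12 = 3.42.

3.42


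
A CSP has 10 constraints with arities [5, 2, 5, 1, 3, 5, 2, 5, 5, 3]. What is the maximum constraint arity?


The arities are: 5, 2, 5, 1, 3, 5, 2, 5, 5, 3.
Scan for the maximum value.
Maximum arity = 5.

5


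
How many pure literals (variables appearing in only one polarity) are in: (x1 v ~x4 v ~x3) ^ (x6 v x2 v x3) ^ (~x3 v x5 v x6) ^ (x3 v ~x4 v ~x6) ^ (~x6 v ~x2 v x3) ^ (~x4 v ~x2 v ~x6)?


A pure literal appears in only one polarity across all clauses.
Pure literals: x1 (positive only), x4 (negative only), x5 (positive only).
Count = 3.

3


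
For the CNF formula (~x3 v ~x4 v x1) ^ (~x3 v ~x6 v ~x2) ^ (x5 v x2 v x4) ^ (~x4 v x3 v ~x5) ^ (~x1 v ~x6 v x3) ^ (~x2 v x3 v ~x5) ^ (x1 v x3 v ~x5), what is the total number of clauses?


Each group enclosed in parentheses joined by ^ is one clause.
Counting the conjuncts: 7 clauses.

7


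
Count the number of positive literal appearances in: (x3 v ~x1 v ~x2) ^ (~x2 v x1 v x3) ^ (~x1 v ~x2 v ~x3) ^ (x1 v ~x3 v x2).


Scan each clause for unnegated literals.
Clause 1: 1 positive; Clause 2: 2 positive; Clause 3: 0 positive; Clause 4: 2 positive.
Total positive literal occurrences = 5.

5


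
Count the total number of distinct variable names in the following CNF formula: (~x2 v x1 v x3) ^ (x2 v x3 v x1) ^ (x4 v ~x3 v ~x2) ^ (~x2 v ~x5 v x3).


Identify each distinct variable in the formula.
Variables found: x1, x2, x3, x4, x5.
Total distinct variables = 5.

5


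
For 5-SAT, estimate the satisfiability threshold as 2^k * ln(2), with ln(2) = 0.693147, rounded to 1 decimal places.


Using the asymptotic formula: threshold ~ 2^k * ln(2).
2^5 = 32.
32 * 0.693147 = 22.2.

22.2


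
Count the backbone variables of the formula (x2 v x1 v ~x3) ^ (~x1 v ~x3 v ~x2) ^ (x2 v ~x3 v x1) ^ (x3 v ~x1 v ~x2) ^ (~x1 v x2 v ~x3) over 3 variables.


Find all satisfying assignments: 4 model(s).
Check which variables have the same value in every model.
No variable is fixed across all models.
Backbone size = 0.

0


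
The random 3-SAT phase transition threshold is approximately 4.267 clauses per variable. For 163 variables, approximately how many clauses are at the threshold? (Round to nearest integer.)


The 3-SAT phase transition occurs at approximately 4.267 clauses per variable.
m = 4.267 * 163 = 695.521.
Rounded to nearest integer: 696.

696


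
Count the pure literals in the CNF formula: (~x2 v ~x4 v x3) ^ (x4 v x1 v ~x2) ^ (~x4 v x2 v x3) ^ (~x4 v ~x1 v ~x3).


A pure literal appears in only one polarity across all clauses.
No pure literals found.
Count = 0.

0


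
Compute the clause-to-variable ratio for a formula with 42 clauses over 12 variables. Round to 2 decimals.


Clause-to-variable ratio = clauses / variables.
42 / 12 = 3.5.

3.5


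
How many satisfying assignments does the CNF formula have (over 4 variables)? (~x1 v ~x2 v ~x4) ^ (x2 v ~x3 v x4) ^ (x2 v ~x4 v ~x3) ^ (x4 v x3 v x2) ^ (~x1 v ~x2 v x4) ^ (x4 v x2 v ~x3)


Enumerate all 16 truth assignments over 4 variables.
Test each against every clause.
Satisfying assignments found: 6.

6


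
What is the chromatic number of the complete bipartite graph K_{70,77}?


K_{70,77} is bipartite by definition: the two parts are independent sets, with every edge crossing between them.
Color all vertices in one part with color 1 and all vertices in the other part with color 2.
Since the graph has at least one edge, one color does not suffice.
Chromatic number = 2.

2


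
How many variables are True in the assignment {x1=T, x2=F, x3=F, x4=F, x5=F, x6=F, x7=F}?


The weight is the number of variables assigned True.
True variables: x1.
Weight = 1.

1


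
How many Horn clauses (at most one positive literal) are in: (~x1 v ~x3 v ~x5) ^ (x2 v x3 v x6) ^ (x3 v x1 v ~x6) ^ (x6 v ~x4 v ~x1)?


A Horn clause has at most one positive literal.
Clause 1: 0 positive lit(s) -> Horn
Clause 2: 3 positive lit(s) -> not Horn
Clause 3: 2 positive lit(s) -> not Horn
Clause 4: 1 positive lit(s) -> Horn
Total Horn clauses = 2.

2


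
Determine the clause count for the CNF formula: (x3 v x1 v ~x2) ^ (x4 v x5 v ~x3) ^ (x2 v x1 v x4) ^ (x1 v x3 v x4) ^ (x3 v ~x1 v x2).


Each group enclosed in parentheses joined by ^ is one clause.
Counting the conjuncts: 5 clauses.

5


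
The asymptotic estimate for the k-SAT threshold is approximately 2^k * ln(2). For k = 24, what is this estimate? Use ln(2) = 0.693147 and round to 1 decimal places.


Using the asymptotic formula: threshold ~ 2^k * ln(2).
2^24 = 16777216.
16777216 * 0.693147 = 11629076.9.

11629076.9


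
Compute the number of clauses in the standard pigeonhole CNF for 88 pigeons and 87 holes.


The PHP encoding has two parts:
1) At-least-one-hole clauses: 88 (one per pigeon, each with 87 literals).
2) At-most-one-pigeon-per-hole clauses: 87 holes * C(88,2) = 87 * 3828 = 333036.
Total clauses = 88 + 333036 = 333124.

333124


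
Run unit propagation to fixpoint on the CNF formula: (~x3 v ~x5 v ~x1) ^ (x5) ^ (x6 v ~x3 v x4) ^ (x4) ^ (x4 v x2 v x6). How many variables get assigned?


Unit propagation repeatedly assigns the literal in any unit clause, then simplifies.
Assignments in order: x5 = T, x4 = T.
No further unit clauses remain.
Total variables assigned = 2.

2


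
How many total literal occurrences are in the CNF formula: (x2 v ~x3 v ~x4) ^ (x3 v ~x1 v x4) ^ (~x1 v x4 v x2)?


Clause lengths: 3, 3, 3.
Sum = 3 + 3 + 3 = 9.

9


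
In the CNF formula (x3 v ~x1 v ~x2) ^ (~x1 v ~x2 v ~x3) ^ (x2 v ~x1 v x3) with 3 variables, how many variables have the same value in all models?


Find all satisfying assignments: 5 model(s).
Check which variables have the same value in every model.
No variable is fixed across all models.
Backbone size = 0.

0


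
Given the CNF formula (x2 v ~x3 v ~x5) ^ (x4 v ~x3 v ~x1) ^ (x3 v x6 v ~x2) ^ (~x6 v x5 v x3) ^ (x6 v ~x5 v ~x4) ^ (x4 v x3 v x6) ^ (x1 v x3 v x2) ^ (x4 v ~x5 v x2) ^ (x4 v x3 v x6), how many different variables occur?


Identify each distinct variable in the formula.
Variables found: x1, x2, x3, x4, x5, x6.
Total distinct variables = 6.

6


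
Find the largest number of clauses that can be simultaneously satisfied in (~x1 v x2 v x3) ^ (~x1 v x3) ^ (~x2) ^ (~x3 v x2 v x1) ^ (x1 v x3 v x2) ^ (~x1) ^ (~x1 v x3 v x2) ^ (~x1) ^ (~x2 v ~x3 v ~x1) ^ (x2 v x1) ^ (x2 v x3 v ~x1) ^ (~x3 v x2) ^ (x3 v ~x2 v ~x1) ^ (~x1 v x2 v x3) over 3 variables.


Enumerate all 8 truth assignments.
For each, count how many of the 14 clauses are satisfied.
The formula is not fully satisfiable, so the maximum is below 14.
Maximum simultaneously satisfiable clauses = 13.

13


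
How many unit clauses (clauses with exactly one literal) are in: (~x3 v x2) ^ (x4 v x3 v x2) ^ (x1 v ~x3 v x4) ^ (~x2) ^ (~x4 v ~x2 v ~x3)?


A unit clause contains exactly one literal.
Unit clauses found: (~x2).
Count = 1.

1


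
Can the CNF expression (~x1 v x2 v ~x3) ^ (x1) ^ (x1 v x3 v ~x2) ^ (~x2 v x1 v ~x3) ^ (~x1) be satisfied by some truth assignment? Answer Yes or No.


Check all 8 possible truth assignments.
Number of satisfying assignments found: 0.
The formula is unsatisfiable.

No


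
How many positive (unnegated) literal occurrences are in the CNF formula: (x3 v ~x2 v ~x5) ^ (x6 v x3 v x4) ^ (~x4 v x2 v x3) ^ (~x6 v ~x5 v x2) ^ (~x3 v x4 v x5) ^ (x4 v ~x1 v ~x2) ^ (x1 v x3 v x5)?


Scan each clause for unnegated literals.
Clause 1: 1 positive; Clause 2: 3 positive; Clause 3: 2 positive; Clause 4: 1 positive; Clause 5: 2 positive; Clause 6: 1 positive; Clause 7: 3 positive.
Total positive literal occurrences = 13.

13


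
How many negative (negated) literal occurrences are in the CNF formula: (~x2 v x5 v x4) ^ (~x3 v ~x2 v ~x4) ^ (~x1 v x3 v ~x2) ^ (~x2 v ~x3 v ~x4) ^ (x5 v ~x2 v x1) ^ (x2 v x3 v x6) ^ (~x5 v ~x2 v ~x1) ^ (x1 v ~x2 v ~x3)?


Scan each clause for negated literals.
Clause 1: 1 negative; Clause 2: 3 negative; Clause 3: 2 negative; Clause 4: 3 negative; Clause 5: 1 negative; Clause 6: 0 negative; Clause 7: 3 negative; Clause 8: 2 negative.
Total negative literal occurrences = 15.

15


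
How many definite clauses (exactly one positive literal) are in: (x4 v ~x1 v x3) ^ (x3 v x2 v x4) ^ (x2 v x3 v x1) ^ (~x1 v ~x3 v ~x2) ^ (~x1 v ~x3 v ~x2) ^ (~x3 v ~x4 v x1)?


A definite clause has exactly one positive literal.
Clause 1: 2 positive -> not definite
Clause 2: 3 positive -> not definite
Clause 3: 3 positive -> not definite
Clause 4: 0 positive -> not definite
Clause 5: 0 positive -> not definite
Clause 6: 1 positive -> definite
Definite clause count = 1.

1


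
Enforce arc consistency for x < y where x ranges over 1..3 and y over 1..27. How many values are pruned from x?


For the constraint x < y, x needs a supporting value in y's domain.
x can be at most 26 (one less than y's maximum).
Valid x values from domain: 3 out of 3.
Pruned = 3 - 3 = 0.

0


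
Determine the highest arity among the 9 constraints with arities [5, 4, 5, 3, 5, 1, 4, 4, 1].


The arities are: 5, 4, 5, 3, 5, 1, 4, 4, 1.
Scan for the maximum value.
Maximum arity = 5.

5


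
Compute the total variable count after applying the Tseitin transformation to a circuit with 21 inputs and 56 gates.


The Tseitin transformation introduces one auxiliary variable per gate.
Total variables = inputs + gates = 21 + 56 = 77.

77


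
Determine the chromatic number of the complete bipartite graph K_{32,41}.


K_{32,41} is bipartite by definition: the two parts are independent sets, with every edge crossing between them.
Color all vertices in one part with color 1 and all vertices in the other part with color 2.
Since the graph has at least one edge, one color does not suffice.
Chromatic number = 2.

2


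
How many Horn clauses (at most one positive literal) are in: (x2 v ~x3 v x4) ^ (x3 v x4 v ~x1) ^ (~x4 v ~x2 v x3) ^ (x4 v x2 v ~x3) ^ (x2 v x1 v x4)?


A Horn clause has at most one positive literal.
Clause 1: 2 positive lit(s) -> not Horn
Clause 2: 2 positive lit(s) -> not Horn
Clause 3: 1 positive lit(s) -> Horn
Clause 4: 2 positive lit(s) -> not Horn
Clause 5: 3 positive lit(s) -> not Horn
Total Horn clauses = 1.

1
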